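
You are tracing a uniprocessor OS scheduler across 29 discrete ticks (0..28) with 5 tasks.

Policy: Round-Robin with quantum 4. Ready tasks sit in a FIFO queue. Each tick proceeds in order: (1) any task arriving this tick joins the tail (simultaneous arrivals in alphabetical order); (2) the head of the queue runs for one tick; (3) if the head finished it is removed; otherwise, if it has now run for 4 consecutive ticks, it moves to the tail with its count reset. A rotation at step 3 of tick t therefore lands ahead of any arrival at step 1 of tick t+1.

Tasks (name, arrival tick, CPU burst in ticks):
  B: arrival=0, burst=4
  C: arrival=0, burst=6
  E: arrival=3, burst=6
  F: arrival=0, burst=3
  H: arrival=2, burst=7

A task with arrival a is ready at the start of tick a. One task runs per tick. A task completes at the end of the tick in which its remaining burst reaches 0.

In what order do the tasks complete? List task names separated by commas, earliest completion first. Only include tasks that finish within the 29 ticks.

completion order = B, F, C, H, E

t=0: queue=[B,C,F] q_used=0 → run B
t=1: queue=[B,C,F] q_used=1 → run B
t=2: queue=[B,C,F,H] q_used=2 → run B
t=3: queue=[B,C,F,H,E] q_used=3 → run B
t=4: queue=[C,F,H,E] q_used=0 → run C
t=5: queue=[C,F,H,E] q_used=1 → run C
t=6: queue=[C,F,H,E] q_used=2 → run C
t=7: queue=[C,F,H,E] q_used=3 → run C
t=8: queue=[F,H,E,C] q_used=0 → run F
t=9: queue=[F,H,E,C] q_used=1 → run F
t=10: queue=[F,H,E,C] q_used=2 → run F
t=11: queue=[H,E,C] q_used=0 → run H
t=12: queue=[H,E,C] q_used=1 → run H
t=13: queue=[H,E,C] q_used=2 → run H
t=14: queue=[H,E,C] q_used=3 → run H
t=15: queue=[E,C,H] q_used=0 → run E
t=16: queue=[E,C,H] q_used=1 → run E
t=17: queue=[E,C,H] q_used=2 → run E
t=18: queue=[E,C,H] q_used=3 → run E
t=19: queue=[C,H,E] q_used=0 → run C
t=20: queue=[C,H,E] q_used=1 → run C
t=21: queue=[H,E] q_used=0 → run H
t=22: queue=[H,E] q_used=1 → run H
t=23: queue=[H,E] q_used=2 → run H
t=24: queue=[E] q_used=0 → run E
t=25: queue=[E] q_used=1 → run E
t=26: (idle)
t=27: (idle)
t=28: (idle)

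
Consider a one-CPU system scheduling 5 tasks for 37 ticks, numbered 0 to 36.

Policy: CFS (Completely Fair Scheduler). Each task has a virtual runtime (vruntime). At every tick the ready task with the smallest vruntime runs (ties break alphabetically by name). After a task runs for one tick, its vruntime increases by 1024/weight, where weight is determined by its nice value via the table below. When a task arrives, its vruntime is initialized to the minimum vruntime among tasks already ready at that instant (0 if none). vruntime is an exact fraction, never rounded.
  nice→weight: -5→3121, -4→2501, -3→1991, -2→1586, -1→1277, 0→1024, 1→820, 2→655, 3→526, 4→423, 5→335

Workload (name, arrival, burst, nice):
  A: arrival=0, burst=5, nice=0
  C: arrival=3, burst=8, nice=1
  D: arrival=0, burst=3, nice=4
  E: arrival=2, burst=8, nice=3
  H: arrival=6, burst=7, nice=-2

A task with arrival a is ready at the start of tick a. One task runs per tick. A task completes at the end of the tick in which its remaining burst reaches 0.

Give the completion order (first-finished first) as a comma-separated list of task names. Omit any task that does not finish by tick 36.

t=0: vr[A=0 D=0] → run A
t=1: vr[A=1 D=0] → run D
t=2: vr[A=1 D=1024/423 E=1] → run A
t=3: vr[A=2 C=1 D=1024/423 E=1] → run C
t=4: vr[A=2 C=461/205 D=1024/423 E=1] → run E
t=5: vr[A=2 C=461/205 D=1024/423 E=775/263] → run A
t=6: vr[A=3 C=461/205 D=1024/423 E=775/263 H=461/205] → run C
t=7: vr[A=3 C=717/205 D=1024/423 E=775/263 H=461/205] → run H
t=8: vr[A=3 C=717/205 D=1024/423 E=775/263 H=470533/162565] → run D
t=9: vr[A=3 C=717/205 D=2048/423 E=775/263 H=470533/162565] → run H
t=10: vr[A=3 C=717/205 D=2048/423 E=775/263 H=575493/162565] → run E
t=11: vr[A=3 C=717/205 D=2048/423 E=1287/263 H=575493/162565] → run A
t=12: vr[A=4 C=717/205 D=2048/423 E=1287/263 H=575493/162565] → run C
t=13: vr[A=4 C=973/205 D=2048/423 E=1287/263 H=575493/162565] → run H
t=14: vr[A=4 C=973/205 D=2048/423 E=1287/263 H=680453/162565] → run A
t=15: vr[C=973/205 D=2048/423 E=1287/263 H=680453/162565] → run H
t=16: vr[C=973/205 D=2048/423 E=1287/263 H=785413/162565] → run C
t=17: vr[C=1229/205 D=2048/423 E=1287/263 H=785413/162565] → run H
t=18: vr[C=1229/205 D=2048/423 E=1287/263 H=890373/162565] → run D
t=19: vr[C=1229/205 E=1287/263 H=890373/162565] → run E
t=20: vr[C=1229/205 E=1799/263 H=890373/162565] → run H
t=21: vr[C=1229/205 E=1799/263 H=995333/162565] → run C
t=22: vr[C=297/41 E=1799/263 H=995333/162565] → run H
t=23: vr[C=297/41 E=1799/263] → run E
t=24: vr[C=297/41 E=2311/263] → run C
t=25: vr[C=1741/205 E=2311/263] → run C
t=26: vr[C=1997/205 E=2311/263] → run E
t=27: vr[C=1997/205 E=2823/263] → run C
t=28: vr[E=2823/263] → run E
t=29: vr[E=3335/263] → run E
t=30: vr[E=3847/263] → run E
t=31: (idle)
t=32: (idle)
t=33: (idle)
t=34: (idle)
t=35: (idle)
t=36: (idle)

completion order = A, D, H, C, E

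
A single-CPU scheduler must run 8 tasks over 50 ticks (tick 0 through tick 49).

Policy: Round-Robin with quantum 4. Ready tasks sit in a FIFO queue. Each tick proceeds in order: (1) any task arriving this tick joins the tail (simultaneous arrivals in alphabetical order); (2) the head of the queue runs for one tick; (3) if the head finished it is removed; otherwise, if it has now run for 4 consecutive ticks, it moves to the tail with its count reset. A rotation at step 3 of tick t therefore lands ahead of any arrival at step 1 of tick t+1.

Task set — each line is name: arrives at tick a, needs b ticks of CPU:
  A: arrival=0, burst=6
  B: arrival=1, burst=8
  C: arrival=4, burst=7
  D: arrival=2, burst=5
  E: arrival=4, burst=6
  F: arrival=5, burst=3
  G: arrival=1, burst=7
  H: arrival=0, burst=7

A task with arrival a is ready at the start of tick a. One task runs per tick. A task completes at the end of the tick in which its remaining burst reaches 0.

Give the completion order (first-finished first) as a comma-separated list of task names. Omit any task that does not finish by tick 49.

completion order = A, F, H, B, G, D, C, E

t=0: queue=[A,H] q_used=0 → run A
t=1: queue=[A,H,B,G] q_used=1 → run A
t=2: queue=[A,H,B,G,D] q_used=2 → run A
t=3: queue=[A,H,B,G,D] q_used=3 → run A
t=4: queue=[H,B,G,D,A,C,E] q_used=0 → run H
t=5: queue=[H,B,G,D,A,C,E,F] q_used=1 → run H
t=6: queue=[H,B,G,D,A,C,E,F] q_used=2 → run H
t=7: queue=[H,B,G,D,A,C,E,F] q_used=3 → run H
t=8: queue=[B,G,D,A,C,E,F,H] q_used=0 → run B
t=9: queue=[B,G,D,A,C,E,F,H] q_used=1 → run B
t=10: queue=[B,G,D,A,C,E,F,H] q_used=2 → run B
t=11: queue=[B,G,D,A,C,E,F,H] q_used=3 → run B
t=12: queue=[G,D,A,C,E,F,H,B] q_used=0 → run G
t=13: queue=[G,D,A,C,E,F,H,B] q_used=1 → run G
t=14: queue=[G,D,A,C,E,F,H,B] q_used=2 → run G
t=15: queue=[G,D,A,C,E,F,H,B] q_used=3 → run G
t=16: queue=[D,A,C,E,F,H,B,G] q_used=0 → run D
t=17: queue=[D,A,C,E,F,H,B,G] q_used=1 → run D
t=18: queue=[D,A,C,E,F,H,B,G] q_used=2 → run D
t=19: queue=[D,A,C,E,F,H,B,G] q_used=3 → run D
t=20: queue=[A,C,E,F,H,B,G,D] q_used=0 → run A
t=21: queue=[A,C,E,F,H,B,G,D] q_used=1 → run A
t=22: queue=[C,E,F,H,B,G,D] q_used=0 → run C
t=23: queue=[C,E,F,H,B,G,D] q_used=1 → run C
t=24: queue=[C,E,F,H,B,G,D] q_used=2 → run C
t=25: queue=[C,E,F,H,B,G,D] q_used=3 → run C
t=26: queue=[E,F,H,B,G,D,C] q_used=0 → run E
t=27: queue=[E,F,H,B,G,D,C] q_used=1 → run E
t=28: queue=[E,F,H,B,G,D,C] q_used=2 → run E
t=29: queue=[E,F,H,B,G,D,C] q_used=3 → run E
t=30: queue=[F,H,B,G,D,C,E] q_used=0 → run F
t=31: queue=[F,H,B,G,D,C,E] q_used=1 → run F
t=32: queue=[F,H,B,G,D,C,E] q_used=2 → run F
t=33: queue=[H,B,G,D,C,E] q_used=0 → run H
t=34: queue=[H,B,G,D,C,E] q_used=1 → run H
t=35: queue=[H,B,G,D,C,E] q_used=2 → run H
t=36: queue=[B,G,D,C,E] q_used=0 → run B
t=37: queue=[B,G,D,C,E] q_used=1 → run B
t=38: queue=[B,G,D,C,E] q_used=2 → run B
t=39: queue=[B,G,D,C,E] q_used=3 → run B
t=40: queue=[G,D,C,E] q_used=0 → run G
t=41: queue=[G,D,C,E] q_used=1 → run G
t=42: queue=[G,D,C,E] q_used=2 → run G
t=43: queue=[D,C,E] q_used=0 → run D
t=44: queue=[C,E] q_used=0 → run C
t=45: queue=[C,E] q_used=1 → run C
t=46: queue=[C,E] q_used=2 → run C
t=47: queue=[E] q_used=0 → run E
t=48: queue=[E] q_used=1 → run E
t=49: (idle)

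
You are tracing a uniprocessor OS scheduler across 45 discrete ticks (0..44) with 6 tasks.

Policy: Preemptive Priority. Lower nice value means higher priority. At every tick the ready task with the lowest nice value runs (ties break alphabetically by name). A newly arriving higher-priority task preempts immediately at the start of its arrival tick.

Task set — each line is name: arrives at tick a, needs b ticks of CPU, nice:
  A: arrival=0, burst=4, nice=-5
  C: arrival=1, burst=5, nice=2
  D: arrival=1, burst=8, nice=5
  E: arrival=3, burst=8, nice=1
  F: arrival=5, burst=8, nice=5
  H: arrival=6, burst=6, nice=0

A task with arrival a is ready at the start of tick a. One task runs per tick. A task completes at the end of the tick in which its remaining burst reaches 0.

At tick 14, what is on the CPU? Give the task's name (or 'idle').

running at tick 14 = E

t=0: ready={A} → run A
t=1: ready={A,C,D} → run A
t=2: ready={A,C,D} → run A
t=3: ready={A,C,D,E} → run A
t=4: ready={C,D,E} → run E
t=5: ready={C,D,E,F} → run E
t=6: ready={C,D,E,F,H} → run H
t=7: ready={C,D,E,F,H} → run H
t=8: ready={C,D,E,F,H} → run H
t=9: ready={C,D,E,F,H} → run H
t=10: ready={C,D,E,F,H} → run H
t=11: ready={C,D,E,F,H} → run H
t=12: ready={C,D,E,F} → run E
t=13: ready={C,D,E,F} → run E
t=14: ready={C,D,E,F} → run E
t=15: ready={C,D,E,F} → run E
t=16: ready={C,D,E,F} → run E
t=17: ready={C,D,E,F} → run E
t=18: ready={C,D,F} → run C
t=19: ready={C,D,F} → run C
t=20: ready={C,D,F} → run C
t=21: ready={C,D,F} → run C
t=22: ready={C,D,F} → run C
t=23: ready={D,F} → run D
t=24: ready={D,F} → run D
t=25: ready={D,F} → run D
t=26: ready={D,F} → run D
t=27: ready={D,F} → run D
t=28: ready={D,F} → run D
t=29: ready={D,F} → run D
t=30: ready={D,F} → run D
t=31: ready={F} → run F
t=32: ready={F} → run F
t=33: ready={F} → run F
t=34: ready={F} → run F
t=35: ready={F} → run F
t=36: ready={F} → run F
t=37: ready={F} → run F
t=38: ready={F} → run F
t=39: (idle)
t=40: (idle)
t=41: (idle)
t=42: (idle)
t=43: (idle)
t=44: (idle)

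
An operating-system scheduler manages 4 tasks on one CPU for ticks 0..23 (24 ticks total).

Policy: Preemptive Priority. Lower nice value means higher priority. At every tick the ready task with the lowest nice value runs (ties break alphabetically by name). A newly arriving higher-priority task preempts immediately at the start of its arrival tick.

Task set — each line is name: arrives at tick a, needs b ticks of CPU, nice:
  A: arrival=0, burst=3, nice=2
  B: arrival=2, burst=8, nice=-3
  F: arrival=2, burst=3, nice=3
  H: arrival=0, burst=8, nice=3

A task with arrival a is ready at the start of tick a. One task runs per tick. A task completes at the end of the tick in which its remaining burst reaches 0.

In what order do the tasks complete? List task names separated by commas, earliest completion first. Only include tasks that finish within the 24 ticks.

t=0: ready={A,H} → run A
t=1: ready={A,H} → run A
t=2: ready={A,B,F,H} → run B
t=3: ready={A,B,F,H} → run B
t=4: ready={A,B,F,H} → run B
t=5: ready={A,B,F,H} → run B
t=6: ready={A,B,F,H} → run B
t=7: ready={A,B,F,H} → run B
t=8: ready={A,B,F,H} → run B
t=9: ready={A,B,F,H} → run B
t=10: ready={A,F,H} → run A
t=11: ready={F,H} → run F
t=12: ready={F,H} → run F
t=13: ready={F,H} → run F
t=14: ready={H} → run H
t=15: ready={H} → run H
t=16: ready={H} → run H
t=17: ready={H} → run H
t=18: ready={H} → run H
t=19: ready={H} → run H
t=20: ready={H} → run H
t=21: ready={H} → run H
t=22: (idle)
t=23: (idle)

completion order = B, A, F, H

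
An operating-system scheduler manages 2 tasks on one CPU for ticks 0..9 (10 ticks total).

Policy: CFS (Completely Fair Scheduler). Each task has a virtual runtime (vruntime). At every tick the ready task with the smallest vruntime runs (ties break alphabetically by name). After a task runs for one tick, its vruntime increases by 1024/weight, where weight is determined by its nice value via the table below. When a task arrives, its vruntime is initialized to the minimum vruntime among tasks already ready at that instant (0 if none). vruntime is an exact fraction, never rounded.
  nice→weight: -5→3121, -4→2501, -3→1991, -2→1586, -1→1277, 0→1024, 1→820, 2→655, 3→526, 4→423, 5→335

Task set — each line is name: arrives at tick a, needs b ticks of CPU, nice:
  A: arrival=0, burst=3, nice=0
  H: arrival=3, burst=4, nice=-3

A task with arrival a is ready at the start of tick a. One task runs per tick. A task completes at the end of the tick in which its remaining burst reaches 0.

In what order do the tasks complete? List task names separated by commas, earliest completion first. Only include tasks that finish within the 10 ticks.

t=0: vr[A=0] → run A
t=1: vr[A=1] → run A
t=2: vr[A=2] → run A
t=3: vr[H=0] → run H
t=4: vr[H=1024/1991] → run H
t=5: vr[H=2048/1991] → run H
t=6: vr[H=3072/1991] → run H
t=7: (idle)
t=8: (idle)
t=9: (idle)

completion order = A, H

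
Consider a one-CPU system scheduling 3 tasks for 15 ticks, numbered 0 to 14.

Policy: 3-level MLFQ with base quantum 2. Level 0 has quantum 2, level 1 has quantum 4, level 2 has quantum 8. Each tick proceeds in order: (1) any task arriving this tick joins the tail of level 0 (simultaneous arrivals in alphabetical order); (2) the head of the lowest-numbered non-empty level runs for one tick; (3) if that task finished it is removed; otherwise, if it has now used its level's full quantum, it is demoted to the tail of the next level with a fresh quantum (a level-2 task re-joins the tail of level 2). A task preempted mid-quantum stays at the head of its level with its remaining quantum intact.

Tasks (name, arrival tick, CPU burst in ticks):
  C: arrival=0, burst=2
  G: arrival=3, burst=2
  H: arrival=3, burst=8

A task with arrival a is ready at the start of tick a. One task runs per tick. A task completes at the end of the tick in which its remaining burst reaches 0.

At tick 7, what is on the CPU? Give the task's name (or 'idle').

t=0: L0/L1/L2 = C/-/- → run C
t=1: L0/L1/L2 = C/-/- → run C
t=2: (idle)
t=3: L0/L1/L2 = GH/-/- → run G
t=4: L0/L1/L2 = GH/-/- → run G
t=5: L0/L1/L2 = H/-/- → run H
t=6: L0/L1/L2 = H/-/- → run H
t=7: L0/L1/L2 = -/H/- → run H
t=8: L0/L1/L2 = -/H/- → run H
t=9: L0/L1/L2 = -/H/- → run H
t=10: L0/L1/L2 = -/H/- → run H
t=11: L0/L1/L2 = -/-/H → run H
t=12: L0/L1/L2 = -/-/H → run H
t=13: (idle)
t=14: (idle)

running at tick 7 = H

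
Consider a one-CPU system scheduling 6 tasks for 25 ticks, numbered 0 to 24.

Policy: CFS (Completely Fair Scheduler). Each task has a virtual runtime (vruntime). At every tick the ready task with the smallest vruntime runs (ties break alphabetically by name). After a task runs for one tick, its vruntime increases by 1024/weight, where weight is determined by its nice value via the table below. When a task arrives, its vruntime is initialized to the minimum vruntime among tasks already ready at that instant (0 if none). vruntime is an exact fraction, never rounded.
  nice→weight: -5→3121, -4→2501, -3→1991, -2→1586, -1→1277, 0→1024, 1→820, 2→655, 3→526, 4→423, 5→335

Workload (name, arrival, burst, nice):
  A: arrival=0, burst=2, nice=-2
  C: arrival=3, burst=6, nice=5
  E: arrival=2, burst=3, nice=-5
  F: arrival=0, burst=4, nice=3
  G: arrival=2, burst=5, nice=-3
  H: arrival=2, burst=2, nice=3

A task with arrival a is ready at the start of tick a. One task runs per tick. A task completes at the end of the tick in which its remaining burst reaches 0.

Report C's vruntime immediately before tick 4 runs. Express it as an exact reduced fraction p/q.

vruntime(C, start of tick 4) = 983552/265655

t=0: vr[A=0 F=0] → run A
t=1: vr[A=512/793 F=0] → run F
t=2: vr[A=512/793 E=512/793 F=512/263 G=512/793 H=512/793] → run A
t=3: vr[C=512/793 E=512/793 F=512/263 G=512/793 H=512/793] → run C
t=4: vr[C=983552/265655 E=512/793 F=512/263 G=512/793 H=512/793] → run E
t=5: vr[C=983552/265655 E=2409984/2474953 F=512/263 G=512/793 H=512/793] → run G
t=6: vr[C=983552/265655 E=2409984/2474953 F=512/263 G=1831424/1578863 H=512/793] → run H
t=7: vr[C=983552/265655 E=2409984/2474953 F=512/263 G=1831424/1578863 H=540672/208559] → run E
t=8: vr[C=983552/265655 E=3222016/2474953 F=512/263 G=1831424/1578863 H=540672/208559] → run G
t=9: vr[C=983552/265655 E=3222016/2474953 F=512/263 G=2643456/1578863 H=540672/208559] → run E
t=10: vr[C=983552/265655 F=512/263 G=2643456/1578863 H=540672/208559] → run G
t=11: vr[C=983552/265655 F=512/263 G=3455488/1578863 H=540672/208559] → run F
t=12: vr[C=983552/265655 F=1024/263 G=3455488/1578863 H=540672/208559] → run G
t=13: vr[C=983552/265655 F=1024/263 G=4267520/1578863 H=540672/208559] → run H
t=14: vr[C=983552/265655 F=1024/263 G=4267520/1578863] → run G
t=15: vr[C=983552/265655 F=1024/263] → run C
t=16: vr[C=1795584/265655 F=1024/263] → run F
t=17: vr[C=1795584/265655 F=1536/263] → run F
t=18: vr[C=1795584/265655] → run C
t=19: vr[C=2607616/265655] → run C
t=20: vr[C=3419648/265655] → run C
t=21: vr[C=846336/53131] → run C
t=22: (idle)
t=23: (idle)
t=24: (idle)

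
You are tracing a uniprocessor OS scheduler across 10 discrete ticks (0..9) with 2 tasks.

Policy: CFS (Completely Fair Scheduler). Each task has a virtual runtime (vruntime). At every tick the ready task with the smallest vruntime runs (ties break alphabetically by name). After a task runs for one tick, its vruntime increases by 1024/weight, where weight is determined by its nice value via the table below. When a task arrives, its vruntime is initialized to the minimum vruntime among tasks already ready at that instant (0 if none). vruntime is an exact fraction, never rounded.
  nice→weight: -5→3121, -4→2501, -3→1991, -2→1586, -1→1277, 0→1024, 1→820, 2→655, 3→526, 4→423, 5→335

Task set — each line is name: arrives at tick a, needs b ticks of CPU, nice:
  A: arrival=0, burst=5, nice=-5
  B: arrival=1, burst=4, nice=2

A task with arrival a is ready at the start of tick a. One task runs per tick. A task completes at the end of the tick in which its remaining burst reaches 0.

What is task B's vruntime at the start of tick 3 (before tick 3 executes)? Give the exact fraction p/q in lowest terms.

vruntime(B, start of tick 3) = 3866624/2044255

t=0: vr[A=0] → run A
t=1: vr[A=1024/3121 B=1024/3121] → run A
t=2: vr[A=2048/3121 B=1024/3121] → run B
t=3: vr[A=2048/3121 B=3866624/2044255] → run A
t=4: vr[A=3072/3121 B=3866624/2044255] → run A
t=5: vr[A=4096/3121 B=3866624/2044255] → run A
t=6: vr[B=3866624/2044255] → run B
t=7: vr[B=7062528/2044255] → run B
t=8: vr[B=10258432/2044255] → run B
t=9: (idle)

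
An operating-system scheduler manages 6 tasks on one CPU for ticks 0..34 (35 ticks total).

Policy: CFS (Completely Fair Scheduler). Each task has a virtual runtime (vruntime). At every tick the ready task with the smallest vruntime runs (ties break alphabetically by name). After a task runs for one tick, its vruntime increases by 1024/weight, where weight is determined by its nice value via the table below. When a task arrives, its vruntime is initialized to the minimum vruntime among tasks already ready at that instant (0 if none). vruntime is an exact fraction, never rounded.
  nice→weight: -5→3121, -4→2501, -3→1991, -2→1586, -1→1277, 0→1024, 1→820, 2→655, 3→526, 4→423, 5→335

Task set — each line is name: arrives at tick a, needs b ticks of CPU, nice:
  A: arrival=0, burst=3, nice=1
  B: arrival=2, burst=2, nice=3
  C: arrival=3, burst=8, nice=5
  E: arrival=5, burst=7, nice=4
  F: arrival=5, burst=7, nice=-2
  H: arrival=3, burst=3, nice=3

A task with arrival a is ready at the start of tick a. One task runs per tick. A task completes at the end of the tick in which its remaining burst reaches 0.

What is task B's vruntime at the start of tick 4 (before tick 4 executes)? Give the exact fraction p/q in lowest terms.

t=0: vr[A=0] → run A
t=1: vr[A=256/205] → run A
t=2: vr[A=512/205 B=512/205] → run A
t=3: vr[B=512/205 C=512/205 H=512/205] → run B
t=4: vr[B=239616/53915 C=512/205 H=512/205] → run C
t=5: vr[B=239616/53915 C=76288/13735 E=512/205 F=512/205 H=512/205] → run E
t=6: vr[B=239616/53915 C=76288/13735 E=426496/86715 F=512/205 H=512/205] → run F
t=7: vr[B=239616/53915 C=76288/13735 E=426496/86715 F=510976/162565 H=512/205] → run H
t=8: vr[B=239616/53915 C=76288/13735 E=426496/86715 F=510976/162565 H=239616/53915] → run F
t=9: vr[B=239616/53915 C=76288/13735 E=426496/86715 F=615936/162565 H=239616/53915] → run F
t=10: vr[B=239616/53915 C=76288/13735 E=426496/86715 F=720896/162565 H=239616/53915] → run F
t=11: vr[B=239616/53915 C=76288/13735 E=426496/86715 F=825856/162565 H=239616/53915] → run B
t=12: vr[C=76288/13735 E=426496/86715 F=825856/162565 H=239616/53915] → run H
t=13: vr[C=76288/13735 E=426496/86715 F=825856/162565 H=344576/53915] → run E
t=14: vr[C=76288/13735 E=636416/86715 F=825856/162565 H=344576/53915] → run F
t=15: vr[C=76288/13735 E=636416/86715 F=930816/162565 H=344576/53915] → run C
t=16: vr[C=118272/13735 E=636416/86715 F=930816/162565 H=344576/53915] → run F
t=17: vr[C=118272/13735 E=636416/86715 F=1035776/162565 H=344576/53915] → run F
t=18: vr[C=118272/13735 E=636416/86715 H=344576/53915] → run H
t=19: vr[C=118272/13735 E=636416/86715] → run E
t=20: vr[C=118272/13735 E=282112/28905] → run C
t=21: vr[C=160256/13735 E=282112/28905] → run E
t=22: vr[C=160256/13735 E=1056256/86715] → run C
t=23: vr[C=40448/2747 E=1056256/86715] → run E
t=24: vr[C=40448/2747 E=1266176/86715] → run E
t=25: vr[C=40448/2747 E=492032/28905] → run C
t=26: vr[C=244224/13735 E=492032/28905] → run E
t=27: vr[C=244224/13735] → run C
t=28: vr[C=286208/13735] → run C
t=29: vr[C=328192/13735] → run C
t=30: (idle)
t=31: (idle)
t=32: (idle)
t=33: (idle)
t=34: (idle)

vruntime(B, start of tick 4) = 239616/53915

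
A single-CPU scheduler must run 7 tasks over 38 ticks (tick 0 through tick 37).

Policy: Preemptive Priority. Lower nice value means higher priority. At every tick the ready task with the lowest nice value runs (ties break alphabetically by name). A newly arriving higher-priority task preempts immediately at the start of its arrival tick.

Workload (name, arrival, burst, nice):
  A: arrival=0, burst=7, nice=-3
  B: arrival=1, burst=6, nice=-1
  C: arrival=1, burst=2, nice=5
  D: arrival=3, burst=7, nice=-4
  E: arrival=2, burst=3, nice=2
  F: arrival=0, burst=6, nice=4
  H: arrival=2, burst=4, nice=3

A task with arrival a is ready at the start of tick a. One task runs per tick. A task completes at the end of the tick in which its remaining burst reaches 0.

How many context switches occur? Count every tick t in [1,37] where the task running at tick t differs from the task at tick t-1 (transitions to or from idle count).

t=0: ready={A,F} → run A
t=1: ready={A,B,C,F} → run A
t=2: ready={A,B,C,E,F,H} → run A
t=3: ready={A,B,C,D,E,F,H} → run D
t=4: ready={A,B,C,D,E,F,H} → run D
t=5: ready={A,B,C,D,E,F,H} → run D
t=6: ready={A,B,C,D,E,F,H} → run D
t=7: ready={A,B,C,D,E,F,H} → run D
t=8: ready={A,B,C,D,E,F,H} → run D
t=9: ready={A,B,C,D,E,F,H} → run D
t=10: ready={A,B,C,E,F,H} → run A
t=11: ready={A,B,C,E,F,H} → run A
t=12: ready={A,B,C,E,F,H} → run A
t=13: ready={A,B,C,E,F,H} → run A
t=14: ready={B,C,E,F,H} → run B
t=15: ready={B,C,E,F,H} → run B
t=16: ready={B,C,E,F,H} → run B
t=17: ready={B,C,E,F,H} → run B
t=18: ready={B,C,E,F,H} → run B
t=19: ready={B,C,E,F,H} → run B
t=20: ready={C,E,F,H} → run E
t=21: ready={C,E,F,H} → run E
t=22: ready={C,E,F,H} → run E
t=23: ready={C,F,H} → run H
t=24: ready={C,F,H} → run H
t=25: ready={C,F,H} → run H
t=26: ready={C,F,H} → run H
t=27: ready={C,F} → run F
t=28: ready={C,F} → run F
t=29: ready={C,F} → run F
t=30: ready={C,F} → run F
t=31: ready={C,F} → run F
t=32: ready={C,F} → run F
t=33: ready={C} → run C
t=34: ready={C} → run C
t=35: (idle)
t=36: (idle)
t=37: (idle)

context switches = 8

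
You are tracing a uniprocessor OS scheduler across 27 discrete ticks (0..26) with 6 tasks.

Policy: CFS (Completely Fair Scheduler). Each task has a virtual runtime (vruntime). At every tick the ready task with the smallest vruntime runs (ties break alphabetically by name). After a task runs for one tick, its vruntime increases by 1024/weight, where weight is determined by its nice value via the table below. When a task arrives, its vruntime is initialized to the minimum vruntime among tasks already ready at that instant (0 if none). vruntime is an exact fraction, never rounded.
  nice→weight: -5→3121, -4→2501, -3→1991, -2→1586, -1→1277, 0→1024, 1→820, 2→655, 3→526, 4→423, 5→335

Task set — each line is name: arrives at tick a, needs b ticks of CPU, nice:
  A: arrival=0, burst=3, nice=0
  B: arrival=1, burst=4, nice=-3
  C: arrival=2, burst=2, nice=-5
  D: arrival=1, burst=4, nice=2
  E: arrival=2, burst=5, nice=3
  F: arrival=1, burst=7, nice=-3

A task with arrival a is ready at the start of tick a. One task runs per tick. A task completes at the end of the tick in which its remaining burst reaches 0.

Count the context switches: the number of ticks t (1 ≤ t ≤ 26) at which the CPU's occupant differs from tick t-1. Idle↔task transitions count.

context switches = 21

t=0: vr[A=0] → run A
t=1: vr[A=1 B=1 D=1 F=1] → run A
t=2: vr[A=2 B=1 C=1 D=1 E=1 F=1] → run B
t=3: vr[A=2 B=3015/1991 C=1 D=1 E=1 F=1] → run C
t=4: vr[A=2 B=3015/1991 C=4145/3121 D=1 E=1 F=1] → run D
t=5: vr[A=2 B=3015/1991 C=4145/3121 D=1679/655 E=1 F=1] → run E
t=6: vr[A=2 B=3015/1991 C=4145/3121 D=1679/655 E=775/263 F=1] → run F
t=7: vr[A=2 B=3015/1991 C=4145/3121 D=1679/655 E=775/263 F=3015/1991] → run C
t=8: vr[A=2 B=3015/1991 D=1679/655 E=775/263 F=3015/1991] → run B
t=9: vr[A=2 B=4039/1991 D=1679/655 E=775/263 F=3015/1991] → run F
t=10: vr[A=2 B=4039/1991 D=1679/655 E=775/263 F=4039/1991] → run A
t=11: vr[B=4039/1991 D=1679/655 E=775/263 F=4039/1991] → run B
t=12: vr[B=5063/1991 D=1679/655 E=775/263 F=4039/1991] → run F
t=13: vr[B=5063/1991 D=1679/655 E=775/263 F=5063/1991] → run B
t=14: vr[D=1679/655 E=775/263 F=5063/1991] → run F
t=15: vr[D=1679/655 E=775/263 F=6087/1991] → run D
t=16: vr[D=2703/655 E=775/263 F=6087/1991] → run E
t=17: vr[D=2703/655 E=1287/263 F=6087/1991] → run F
t=18: vr[D=2703/655 E=1287/263 F=7111/1991] → run F
t=19: vr[D=2703/655 E=1287/263 F=8135/1991] → run F
t=20: vr[D=2703/655 E=1287/263] → run D
t=21: vr[D=3727/655 E=1287/263] → run E
t=22: vr[D=3727/655 E=1799/263] → run D
t=23: vr[E=1799/263] → run E
t=24: vr[E=2311/263] → run E
t=25: (idle)
t=26: (idle)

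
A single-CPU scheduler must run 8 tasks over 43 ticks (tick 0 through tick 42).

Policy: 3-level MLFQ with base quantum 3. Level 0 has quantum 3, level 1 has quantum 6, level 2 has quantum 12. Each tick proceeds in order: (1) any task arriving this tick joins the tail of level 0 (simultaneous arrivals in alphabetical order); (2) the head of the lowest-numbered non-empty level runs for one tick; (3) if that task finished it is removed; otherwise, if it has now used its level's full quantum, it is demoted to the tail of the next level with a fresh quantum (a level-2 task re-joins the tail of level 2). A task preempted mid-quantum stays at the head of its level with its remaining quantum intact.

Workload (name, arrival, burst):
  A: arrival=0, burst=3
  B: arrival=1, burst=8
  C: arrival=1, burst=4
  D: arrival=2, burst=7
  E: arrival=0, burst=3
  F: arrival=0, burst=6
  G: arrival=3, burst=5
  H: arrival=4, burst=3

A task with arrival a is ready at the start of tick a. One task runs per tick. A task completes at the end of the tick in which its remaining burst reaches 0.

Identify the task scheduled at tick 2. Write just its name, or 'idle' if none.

t=0: L0/L1/L2 = AEF/-/- → run A
t=1: L0/L1/L2 = AEFBC/-/- → run A
t=2: L0/L1/L2 = AEFBCD/-/- → run A
t=3: L0/L1/L2 = EFBCDG/-/- → run E
t=4: L0/L1/L2 = EFBCDGH/-/- → run E
t=5: L0/L1/L2 = EFBCDGH/-/- → run E
t=6: L0/L1/L2 = FBCDGH/-/- → run F
t=7: L0/L1/L2 = FBCDGH/-/- → run F
t=8: L0/L1/L2 = FBCDGH/-/- → run F
t=9: L0/L1/L2 = BCDGH/F/- → run B
t=10: L0/L1/L2 = BCDGH/F/- → run B
t=11: L0/L1/L2 = BCDGH/F/- → run B
t=12: L0/L1/L2 = CDGH/FB/- → run C
t=13: L0/L1/L2 = CDGH/FB/- → run C
t=14: L0/L1/L2 = CDGH/FB/- → run C
t=15: L0/L1/L2 = DGH/FBC/- → run D
t=16: L0/L1/L2 = DGH/FBC/- → run D
t=17: L0/L1/L2 = DGH/FBC/- → run D
t=18: L0/L1/L2 = GH/FBCD/- → run G
t=19: L0/L1/L2 = GH/FBCD/- → run G
t=20: L0/L1/L2 = GH/FBCD/- → run G
t=21: L0/L1/L2 = H/FBCDG/- → run H
t=22: L0/L1/L2 = H/FBCDG/- → run H
t=23: L0/L1/L2 = H/FBCDG/- → run H
t=24: L0/L1/L2 = -/FBCDG/- → run F
t=25: L0/L1/L2 = -/FBCDG/- → run F
t=26: L0/L1/L2 = -/FBCDG/- → run F
t=27: L0/L1/L2 = -/BCDG/- → run B
t=28: L0/L1/L2 = -/BCDG/- → run B
t=29: L0/L1/L2 = -/BCDG/- → run B
t=30: L0/L1/L2 = -/BCDG/- → run B
t=31: L0/L1/L2 = -/BCDG/- → run B
t=32: L0/L1/L2 = -/CDG/- → run C
t=33: L0/L1/L2 = -/DG/- → run D
t=34: L0/L1/L2 = -/DG/- → run D
t=35: L0/L1/L2 = -/DG/- → run D
t=36: L0/L1/L2 = -/DG/- → run D
t=37: L0/L1/L2 = -/G/- → run G
t=38: L0/L1/L2 = -/G/- → run G
t=39: (idle)
t=40: (idle)
t=41: (idle)
t=42: (idle)

running at tick 2 = A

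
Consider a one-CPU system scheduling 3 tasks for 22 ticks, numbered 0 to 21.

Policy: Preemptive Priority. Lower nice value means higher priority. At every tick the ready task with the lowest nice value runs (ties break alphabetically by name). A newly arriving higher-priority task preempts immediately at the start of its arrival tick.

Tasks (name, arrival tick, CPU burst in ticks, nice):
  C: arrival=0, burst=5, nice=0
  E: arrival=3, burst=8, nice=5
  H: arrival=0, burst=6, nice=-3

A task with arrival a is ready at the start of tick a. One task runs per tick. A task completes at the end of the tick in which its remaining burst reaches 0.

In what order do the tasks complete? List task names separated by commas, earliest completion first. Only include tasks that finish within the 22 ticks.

t=0: ready={C,H} → run H
t=1: ready={C,H} → run H
t=2: ready={C,H} → run H
t=3: ready={C,E,H} → run H
t=4: ready={C,E,H} → run H
t=5: ready={C,E,H} → run H
t=6: ready={C,E} → run C
t=7: ready={C,E} → run C
t=8: ready={C,E} → run C
t=9: ready={C,E} → run C
t=10: ready={C,E} → run C
t=11: ready={E} → run E
t=12: ready={E} → run E
t=13: ready={E} → run E
t=14: ready={E} → run E
t=15: ready={E} → run E
t=16: ready={E} → run E
t=17: ready={E} → run E
t=18: ready={E} → run E
t=19: (idle)
t=20: (idle)
t=21: (idle)

completion order = H, C, E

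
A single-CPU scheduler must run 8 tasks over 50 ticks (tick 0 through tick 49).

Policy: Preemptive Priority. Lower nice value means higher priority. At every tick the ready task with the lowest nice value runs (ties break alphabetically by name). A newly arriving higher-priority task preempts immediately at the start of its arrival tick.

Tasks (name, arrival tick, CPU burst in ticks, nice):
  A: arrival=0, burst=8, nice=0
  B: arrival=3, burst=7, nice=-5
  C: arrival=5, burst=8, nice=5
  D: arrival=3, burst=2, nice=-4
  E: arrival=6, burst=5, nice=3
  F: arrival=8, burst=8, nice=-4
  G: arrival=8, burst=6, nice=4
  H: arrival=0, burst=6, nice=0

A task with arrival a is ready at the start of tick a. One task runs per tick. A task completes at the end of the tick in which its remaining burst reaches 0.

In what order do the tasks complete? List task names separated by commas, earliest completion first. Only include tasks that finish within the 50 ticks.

completion order = B, D, F, A, H, E, G, C

t=0: ready={A,H} → run A
t=1: ready={A,H} → run A
t=2: ready={A,H} → run A
t=3: ready={A,B,D,H} → run B
t=4: ready={A,B,D,H} → run B
t=5: ready={A,B,C,D,H} → run B
t=6: ready={A,B,C,D,E,H} → run B
t=7: ready={A,B,C,D,E,H} → run B
t=8: ready={A,B,C,D,E,F,G,H} → run B
t=9: ready={A,B,C,D,E,F,G,H} → run B
t=10: ready={A,C,D,E,F,G,H} → run D
t=11: ready={A,C,D,E,F,G,H} → run D
t=12: ready={A,C,E,F,G,H} → run F
t=13: ready={A,C,E,F,G,H} → run F
t=14: ready={A,C,E,F,G,H} → run F
t=15: ready={A,C,E,F,G,H} → run F
t=16: ready={A,C,E,F,G,H} → run F
t=17: ready={A,C,E,F,G,H} → run F
t=18: ready={A,C,E,F,G,H} → run F
t=19: ready={A,C,E,F,G,H} → run F
t=20: ready={A,C,E,G,H} → run A
t=21: ready={A,C,E,G,H} → run A
t=22: ready={A,C,E,G,H} → run A
t=23: ready={A,C,E,G,H} → run A
t=24: ready={A,C,E,G,H} → run A
t=25: ready={C,E,G,H} → run H
t=26: ready={C,E,G,H} → run H
t=27: ready={C,E,G,H} → run H
t=28: ready={C,E,G,H} → run H
t=29: ready={C,E,G,H} → run H
t=30: ready={C,E,G,H} → run H
t=31: ready={C,E,G} → run E
t=32: ready={C,E,G} → run E
t=33: ready={C,E,G} → run E
t=34: ready={C,E,G} → run E
t=35: ready={C,E,G} → run E
t=36: ready={C,G} → run G
t=37: ready={C,G} → run G
t=38: ready={C,G} → run G
t=39: ready={C,G} → run G
t=40: ready={C,G} → run G
t=41: ready={C,G} → run G
t=42: ready={C} → run C
t=43: ready={C} → run C
t=44: ready={C} → run C
t=45: ready={C} → run C
t=46: ready={C} → run C
t=47: ready={C} → run C
t=48: ready={C} → run C
t=49: ready={C} → run C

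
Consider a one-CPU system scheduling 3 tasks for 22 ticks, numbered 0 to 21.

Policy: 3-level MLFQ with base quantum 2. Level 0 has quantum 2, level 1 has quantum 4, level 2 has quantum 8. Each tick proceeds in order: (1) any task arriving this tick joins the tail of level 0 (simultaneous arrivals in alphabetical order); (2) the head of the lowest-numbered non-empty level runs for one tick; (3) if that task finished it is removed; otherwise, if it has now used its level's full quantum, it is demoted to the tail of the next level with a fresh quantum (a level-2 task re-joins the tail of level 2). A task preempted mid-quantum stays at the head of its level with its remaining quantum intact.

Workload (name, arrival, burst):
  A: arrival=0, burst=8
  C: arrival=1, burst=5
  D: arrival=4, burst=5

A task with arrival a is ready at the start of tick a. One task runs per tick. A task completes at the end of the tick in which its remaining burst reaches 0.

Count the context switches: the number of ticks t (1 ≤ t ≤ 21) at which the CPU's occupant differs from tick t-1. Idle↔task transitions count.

context switches = 7

t=0: L0/L1/L2 = A/-/- → run A
t=1: L0/L1/L2 = AC/-/- → run A
t=2: L0/L1/L2 = C/A/- → run C
t=3: L0/L1/L2 = C/A/- → run C
t=4: L0/L1/L2 = D/AC/- → run D
t=5: L0/L1/L2 = D/AC/- → run D
t=6: L0/L1/L2 = -/ACD/- → run A
t=7: L0/L1/L2 = -/ACD/- → run A
t=8: L0/L1/L2 = -/ACD/- → run A
t=9: L0/L1/L2 = -/ACD/- → run A
t=10: L0/L1/L2 = -/CD/A → run C
t=11: L0/L1/L2 = -/CD/A → run C
t=12: L0/L1/L2 = -/CD/A → run C
t=13: L0/L1/L2 = -/D/A → run D
t=14: L0/L1/L2 = -/D/A → run D
t=15: L0/L1/L2 = -/D/A → run D
t=16: L0/L1/L2 = -/-/A → run A
t=17: L0/L1/L2 = -/-/A → run A
t=18: (idle)
t=19: (idle)
t=20: (idle)
t=21: (idle)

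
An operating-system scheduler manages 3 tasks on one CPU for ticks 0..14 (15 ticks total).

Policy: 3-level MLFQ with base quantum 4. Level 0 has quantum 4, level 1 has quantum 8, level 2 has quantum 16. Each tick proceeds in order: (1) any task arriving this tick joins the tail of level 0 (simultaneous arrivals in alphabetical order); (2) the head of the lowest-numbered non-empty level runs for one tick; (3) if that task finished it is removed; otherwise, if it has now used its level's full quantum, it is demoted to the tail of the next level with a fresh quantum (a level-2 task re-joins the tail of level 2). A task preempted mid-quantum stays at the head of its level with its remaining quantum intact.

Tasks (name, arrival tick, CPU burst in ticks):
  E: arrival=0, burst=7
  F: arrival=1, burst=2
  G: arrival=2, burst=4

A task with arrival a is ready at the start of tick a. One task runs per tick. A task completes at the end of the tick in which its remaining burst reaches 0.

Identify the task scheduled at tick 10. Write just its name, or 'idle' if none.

t=0: L0/L1/L2 = E/-/- → run E
t=1: L0/L1/L2 = EF/-/- → run E
t=2: L0/L1/L2 = EFG/-/- → run E
t=3: L0/L1/L2 = EFG/-/- → run E
t=4: L0/L1/L2 = FG/E/- → run F
t=5: L0/L1/L2 = FG/E/- → run F
t=6: L0/L1/L2 = G/E/- → run G
t=7: L0/L1/L2 = G/E/- → run G
t=8: L0/L1/L2 = G/E/- → run G
t=9: L0/L1/L2 = G/E/- → run G
t=10: L0/L1/L2 = -/E/- → run E
t=11: L0/L1/L2 = -/E/- → run E
t=12: L0/L1/L2 = -/E/- → run E
t=13: (idle)
t=14: (idle)

running at tick 10 = E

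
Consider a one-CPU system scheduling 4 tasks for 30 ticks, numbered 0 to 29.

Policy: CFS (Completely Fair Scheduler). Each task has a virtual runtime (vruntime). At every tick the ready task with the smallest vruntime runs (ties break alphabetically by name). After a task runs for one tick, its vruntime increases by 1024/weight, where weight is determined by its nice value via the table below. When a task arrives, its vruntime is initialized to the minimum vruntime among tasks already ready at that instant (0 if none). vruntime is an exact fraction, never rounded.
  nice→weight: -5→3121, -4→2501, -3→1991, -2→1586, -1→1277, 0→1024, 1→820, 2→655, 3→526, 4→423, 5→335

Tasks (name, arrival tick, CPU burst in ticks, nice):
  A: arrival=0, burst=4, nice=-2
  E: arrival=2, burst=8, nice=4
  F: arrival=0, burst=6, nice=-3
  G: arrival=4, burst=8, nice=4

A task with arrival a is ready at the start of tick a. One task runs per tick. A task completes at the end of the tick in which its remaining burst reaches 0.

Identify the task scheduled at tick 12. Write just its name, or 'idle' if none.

t=0: vr[A=0 F=0] → run A
t=1: vr[A=512/793 F=0] → run F
t=2: vr[A=512/793 E=1024/1991 F=1024/1991] → run E
t=3: vr[A=512/793 E=2471936/842193 F=1024/1991] → run F
t=4: vr[A=512/793 E=2471936/842193 F=2048/1991 G=512/793] → run A
t=5: vr[A=1024/793 E=2471936/842193 F=2048/1991 G=512/793] → run G
t=6: vr[A=1024/793 E=2471936/842193 F=2048/1991 G=1028608/335439] → run F
t=7: vr[A=1024/793 E=2471936/842193 F=3072/1991 G=1028608/335439] → run A
t=8: vr[A=1536/793 E=2471936/842193 F=3072/1991 G=1028608/335439] → run F
t=9: vr[A=1536/793 E=2471936/842193 F=4096/1991 G=1028608/335439] → run A
t=10: vr[E=2471936/842193 F=4096/1991 G=1028608/335439] → run F
t=11: vr[E=2471936/842193 F=5120/1991 G=1028608/335439] → run F
t=12: vr[E=2471936/842193 G=1028608/335439] → run E
t=13: vr[E=4510720/842193 G=1028608/335439] → run G
t=14: vr[E=4510720/842193 G=1840640/335439] → run E
t=15: vr[E=2183168/280731 G=1840640/335439] → run G
t=16: vr[E=2183168/280731 G=884224/111813] → run E
t=17: vr[E=8588288/842193 G=884224/111813] → run G
t=18: vr[E=8588288/842193 G=3464704/335439] → run E
t=19: vr[E=10627072/842193 G=3464704/335439] → run G
t=20: vr[E=10627072/842193 G=4276736/335439] → run E
t=21: vr[E=4221952/280731 G=4276736/335439] → run G
t=22: vr[E=4221952/280731 G=1696256/111813] → run E
t=23: vr[E=14704640/842193 G=1696256/111813] → run G
t=24: vr[E=14704640/842193 G=5900800/335439] → run E
t=25: vr[G=5900800/335439] → run G
t=26: (idle)
t=27: (idle)
t=28: (idle)
t=29: (idle)

running at tick 12 = E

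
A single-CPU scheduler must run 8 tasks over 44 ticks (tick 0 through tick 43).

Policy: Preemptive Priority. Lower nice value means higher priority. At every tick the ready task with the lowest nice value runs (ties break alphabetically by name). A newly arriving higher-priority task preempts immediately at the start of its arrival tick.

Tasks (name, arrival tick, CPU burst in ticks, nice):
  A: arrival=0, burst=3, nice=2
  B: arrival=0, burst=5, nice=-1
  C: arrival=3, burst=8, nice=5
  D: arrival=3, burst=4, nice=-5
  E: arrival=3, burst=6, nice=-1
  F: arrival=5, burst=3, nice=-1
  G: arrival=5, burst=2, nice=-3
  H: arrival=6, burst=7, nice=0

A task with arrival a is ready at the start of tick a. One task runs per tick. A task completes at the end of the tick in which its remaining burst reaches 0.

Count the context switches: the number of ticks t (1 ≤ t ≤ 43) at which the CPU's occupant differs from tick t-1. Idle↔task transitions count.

context switches = 9

t=0: ready={A,B} → run B
t=1: ready={A,B} → run B
t=2: ready={A,B} → run B
t=3: ready={A,B,C,D,E} → run D
t=4: ready={A,B,C,D,E} → run D
t=5: ready={A,B,C,D,E,F,G} → run D
t=6: ready={A,B,C,D,E,F,G,H} → run D
t=7: ready={A,B,C,E,F,G,H} → run G
t=8: ready={A,B,C,E,F,G,H} → run G
t=9: ready={A,B,C,E,F,H} → run B
t=10: ready={A,B,C,E,F,H} → run B
t=11: ready={A,C,E,F,H} → run E
t=12: ready={A,C,E,F,H} → run E
t=13: ready={A,C,E,F,H} → run E
t=14: ready={A,C,E,F,H} → run E
t=15: ready={A,C,E,F,H} → run E
t=16: ready={A,C,E,F,H} → run E
t=17: ready={A,C,F,H} → run F
t=18: ready={A,C,F,H} → run F
t=19: ready={A,C,F,H} → run F
t=20: ready={A,C,H} → run H
t=21: ready={A,C,H} → run H
t=22: ready={A,C,H} → run H
t=23: ready={A,C,H} → run H
t=24: ready={A,C,H} → run H
t=25: ready={A,C,H} → run H
t=26: ready={A,C,H} → run H
t=27: ready={A,C} → run A
t=28: ready={A,C} → run A
t=29: ready={A,C} → run A
t=30: ready={C} → run C
t=31: ready={C} → run C
t=32: ready={C} → run C
t=33: ready={C} → run C
t=34: ready={C} → run C
t=35: ready={C} → run C
t=36: ready={C} → run C
t=37: ready={C} → run C
t=38: (idle)
t=39: (idle)
t=40: (idle)
t=41: (idle)
t=42: (idle)
t=43: (idle)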